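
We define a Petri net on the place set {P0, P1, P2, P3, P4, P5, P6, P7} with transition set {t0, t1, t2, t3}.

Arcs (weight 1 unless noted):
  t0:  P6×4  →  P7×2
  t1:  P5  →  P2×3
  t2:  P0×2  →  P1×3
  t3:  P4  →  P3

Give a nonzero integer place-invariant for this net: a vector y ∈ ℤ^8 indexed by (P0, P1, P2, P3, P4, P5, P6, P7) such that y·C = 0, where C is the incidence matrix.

y = (P0:3, P1:2, P2:0, P3:0, P4:0, P5:0, P6:0, P7:0)

Incidence matrix C (rows=places, cols=transitions):
       t0   t1   t2   t3
   P0   0    0   -2    0
   P1   0    0    3    0
   P2   0    3    0    0
   P3   0    0    0    1
   P4   0    0    0   -1
   P5   0   -1    0    0
   P6  -4    0    0    0
   P7   2    0    0    0

Candidate y = [3, 2, 0, 0, 0, 0, 0, 0]; check y·C column-wise:
  col t0: 3·0 + 2·0 + 0·-4 + 0·2 = 0
  col t1: 3·0 + 2·0 + 0·3 + 0·-1 = 0
  col t2: 3·-2 + 2·3 = 0
  col t3: 3·0 + 2·0 + 0·1 + 0·-1 = 0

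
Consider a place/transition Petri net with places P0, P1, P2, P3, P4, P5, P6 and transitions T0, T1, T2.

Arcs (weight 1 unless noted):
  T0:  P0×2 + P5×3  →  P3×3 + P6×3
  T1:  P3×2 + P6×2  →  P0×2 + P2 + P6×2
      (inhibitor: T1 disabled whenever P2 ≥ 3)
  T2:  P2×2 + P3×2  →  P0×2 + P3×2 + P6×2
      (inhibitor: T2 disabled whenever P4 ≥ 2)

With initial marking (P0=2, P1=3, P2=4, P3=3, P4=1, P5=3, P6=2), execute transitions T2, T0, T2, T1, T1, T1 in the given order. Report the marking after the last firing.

step 1: fire T2:  (P0=2, P1=3, P2=4, P3=3, P4=1, P5=3, P6=2) → (P0=4, P1=3, P2=2, P3=3, P4=1, P5=3, P6=4)
step 2: fire T0:  (P0=4, P1=3, P2=2, P3=3, P4=1, P5=3, P6=4) → (P0=2, P1=3, P2=2, P3=6, P4=1, P5=0, P6=7)
step 3: fire T2:  (P0=2, P1=3, P2=2, P3=6, P4=1, P5=0, P6=7) → (P0=4, P1=3, P2=0, P3=6, P4=1, P5=0, P6=9)
step 4: fire T1:  (P0=4, P1=3, P2=0, P3=6, P4=1, P5=0, P6=9) → (P0=6, P1=3, P2=1, P3=4, P4=1, P5=0, P6=9)
step 5: fire T1:  (P0=6, P1=3, P2=1, P3=4, P4=1, P5=0, P6=9) → (P0=8, P1=3, P2=2, P3=2, P4=1, P5=0, P6=9)
step 6: fire T1:  (P0=8, P1=3, P2=2, P3=2, P4=1, P5=0, P6=9) → (P0=10, P1=3, P2=3, P3=0, P4=1, P5=0, P6=9)

(P0=10, P1=3, P2=3, P3=0, P4=1, P5=0, P6=9)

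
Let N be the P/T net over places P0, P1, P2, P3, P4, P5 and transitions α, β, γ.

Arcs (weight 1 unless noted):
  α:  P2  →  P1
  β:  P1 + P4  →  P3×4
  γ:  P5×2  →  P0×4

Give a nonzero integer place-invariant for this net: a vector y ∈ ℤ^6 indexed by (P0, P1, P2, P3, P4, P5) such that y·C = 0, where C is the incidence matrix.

Incidence matrix C (rows=places, cols=transitions):
        α    β    γ
   P0   0    0    4
   P1   1   -1    0
   P2  -1    0    0
   P3   0    4    0
   P4   0   -1    0
   P5   0    0   -2

Candidate y = [0, 4, 4, 1, 0, 0]; check y·C column-wise:
  col α: 4·1 + 4·-1 + 1·0 = 0
  col β: 4·-1 + 4·0 + 1·4 + 0·-1 = 0
  col γ: 0·4 + 4·0 + 4·0 + 1·0 + 0·-2 = 0

y = (P0:0, P1:4, P2:4, P3:1, P4:0, P5:0)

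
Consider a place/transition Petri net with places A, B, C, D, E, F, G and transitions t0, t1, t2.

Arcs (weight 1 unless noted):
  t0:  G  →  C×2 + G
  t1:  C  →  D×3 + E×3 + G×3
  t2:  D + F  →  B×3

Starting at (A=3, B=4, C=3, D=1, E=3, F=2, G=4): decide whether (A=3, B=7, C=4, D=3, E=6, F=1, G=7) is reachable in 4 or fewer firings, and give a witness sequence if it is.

YES — reachable via ⟨t0, t1, t2⟩ (3 firings)

step 1: fire t0:  (A=3, B=4, C=3, D=1, E=3, F=2, G=4) → (A=3, B=4, C=5, D=1, E=3, F=2, G=4)
step 2: fire t1:  (A=3, B=4, C=5, D=1, E=3, F=2, G=4) → (A=3, B=4, C=4, D=4, E=6, F=2, G=7)
step 3: fire t2:  (A=3, B=4, C=4, D=4, E=6, F=2, G=7) → (A=3, B=7, C=4, D=3, E=6, F=1, G=7)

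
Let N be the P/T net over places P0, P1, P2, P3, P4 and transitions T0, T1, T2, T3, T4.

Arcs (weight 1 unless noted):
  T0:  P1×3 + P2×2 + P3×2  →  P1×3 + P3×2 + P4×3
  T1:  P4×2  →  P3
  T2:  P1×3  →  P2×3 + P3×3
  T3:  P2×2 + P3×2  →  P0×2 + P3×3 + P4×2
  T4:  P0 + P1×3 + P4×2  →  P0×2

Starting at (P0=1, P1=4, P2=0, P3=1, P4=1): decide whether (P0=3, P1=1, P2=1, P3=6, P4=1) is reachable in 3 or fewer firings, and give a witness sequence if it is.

YES — reachable via ⟨T2, T3, T1⟩ (3 firings)

step 1: fire T2:  (P0=1, P1=4, P2=0, P3=1, P4=1) → (P0=1, P1=1, P2=3, P3=4, P4=1)
step 2: fire T3:  (P0=1, P1=1, P2=3, P3=4, P4=1) → (P0=3, P1=1, P2=1, P3=5, P4=3)
step 3: fire T1:  (P0=3, P1=1, P2=1, P3=5, P4=3) → (P0=3, P1=1, P2=1, P3=6, P4=1)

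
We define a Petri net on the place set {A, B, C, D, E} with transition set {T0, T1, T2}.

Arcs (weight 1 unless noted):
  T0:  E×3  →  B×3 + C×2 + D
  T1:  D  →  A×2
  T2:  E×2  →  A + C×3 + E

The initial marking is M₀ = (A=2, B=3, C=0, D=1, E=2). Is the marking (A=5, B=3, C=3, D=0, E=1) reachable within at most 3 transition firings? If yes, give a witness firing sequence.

YES — reachable via ⟨T1, T2⟩ (2 firings)

step 1: fire T1:  (A=2, B=3, C=0, D=1, E=2) → (A=4, B=3, C=0, D=0, E=2)
step 2: fire T2:  (A=4, B=3, C=0, D=0, E=2) → (A=5, B=3, C=3, D=0, E=1)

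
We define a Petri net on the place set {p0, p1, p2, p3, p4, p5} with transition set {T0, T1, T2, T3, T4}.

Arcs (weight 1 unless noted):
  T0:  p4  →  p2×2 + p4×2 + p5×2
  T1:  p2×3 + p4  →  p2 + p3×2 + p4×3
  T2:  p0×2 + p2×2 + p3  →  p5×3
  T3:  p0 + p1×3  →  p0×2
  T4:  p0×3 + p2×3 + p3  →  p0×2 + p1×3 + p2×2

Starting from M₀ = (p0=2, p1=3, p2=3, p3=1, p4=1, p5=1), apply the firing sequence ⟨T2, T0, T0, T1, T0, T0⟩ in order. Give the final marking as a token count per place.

step 1: fire T2:  (p0=2, p1=3, p2=3, p3=1, p4=1, p5=1) → (p0=0, p1=3, p2=1, p3=0, p4=1, p5=4)
step 2: fire T0:  (p0=0, p1=3, p2=1, p3=0, p4=1, p5=4) → (p0=0, p1=3, p2=3, p3=0, p4=2, p5=6)
step 3: fire T0:  (p0=0, p1=3, p2=3, p3=0, p4=2, p5=6) → (p0=0, p1=3, p2=5, p3=0, p4=3, p5=8)
step 4: fire T1:  (p0=0, p1=3, p2=5, p3=0, p4=3, p5=8) → (p0=0, p1=3, p2=3, p3=2, p4=5, p5=8)
step 5: fire T0:  (p0=0, p1=3, p2=3, p3=2, p4=5, p5=8) → (p0=0, p1=3, p2=5, p3=2, p4=6, p5=10)
step 6: fire T0:  (p0=0, p1=3, p2=5, p3=2, p4=6, p5=10) → (p0=0, p1=3, p2=7, p3=2, p4=7, p5=12)

(p0=0, p1=3, p2=7, p3=2, p4=7, p5=12)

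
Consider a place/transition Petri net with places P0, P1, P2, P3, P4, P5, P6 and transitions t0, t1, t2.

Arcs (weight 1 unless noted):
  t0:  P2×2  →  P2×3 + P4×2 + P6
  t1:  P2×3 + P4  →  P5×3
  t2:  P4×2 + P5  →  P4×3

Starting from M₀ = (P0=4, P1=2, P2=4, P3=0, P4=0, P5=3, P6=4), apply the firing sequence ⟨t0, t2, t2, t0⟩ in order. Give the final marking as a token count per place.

step 1: fire t0:  (P0=4, P1=2, P2=4, P3=0, P4=0, P5=3, P6=4) → (P0=4, P1=2, P2=5, P3=0, P4=2, P5=3, P6=5)
step 2: fire t2:  (P0=4, P1=2, P2=5, P3=0, P4=2, P5=3, P6=5) → (P0=4, P1=2, P2=5, P3=0, P4=3, P5=2, P6=5)
step 3: fire t2:  (P0=4, P1=2, P2=5, P3=0, P4=3, P5=2, P6=5) → (P0=4, P1=2, P2=5, P3=0, P4=4, P5=1, P6=5)
step 4: fire t0:  (P0=4, P1=2, P2=5, P3=0, P4=4, P5=1, P6=5) → (P0=4, P1=2, P2=6, P3=0, P4=6, P5=1, P6=6)

(P0=4, P1=2, P2=6, P3=0, P4=6, P5=1, P6=6)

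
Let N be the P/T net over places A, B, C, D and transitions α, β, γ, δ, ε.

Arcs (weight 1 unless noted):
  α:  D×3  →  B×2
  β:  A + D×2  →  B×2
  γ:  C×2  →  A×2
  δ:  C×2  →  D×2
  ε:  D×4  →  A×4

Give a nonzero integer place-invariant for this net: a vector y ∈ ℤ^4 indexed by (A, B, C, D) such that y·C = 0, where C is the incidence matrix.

Incidence matrix C (rows=places, cols=transitions):
        α    β    γ    δ    ε
    A   0   -1    2    0    4
    B   2    2    0    0    0
    C   0    0   -2   -2    0
    D  -3   -2    0    2   -4

Candidate y = [2, 3, 2, 2]; check y·C column-wise:
  col α: 2·0 + 3·2 + 2·0 + 2·-3 = 0
  col β: 2·-1 + 3·2 + 2·0 + 2·-2 = 0
  col γ: 2·2 + 3·0 + 2·-2 + 2·0 = 0
  col δ: 2·0 + 3·0 + 2·-2 + 2·2 = 0
  col ε: 2·4 + 3·0 + 2·0 + 2·-4 = 0

y = (A:2, B:3, C:2, D:2)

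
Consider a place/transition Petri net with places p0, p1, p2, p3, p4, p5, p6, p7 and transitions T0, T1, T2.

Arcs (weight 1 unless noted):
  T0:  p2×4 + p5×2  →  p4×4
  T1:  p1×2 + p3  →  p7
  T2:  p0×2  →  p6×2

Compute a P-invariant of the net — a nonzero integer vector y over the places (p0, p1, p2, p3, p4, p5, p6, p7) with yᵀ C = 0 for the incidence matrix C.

Incidence matrix C (rows=places, cols=transitions):
       T0   T1   T2
   p0   0    0   -2
   p1   0   -2    0
   p2  -4    0    0
   p3   0   -1    0
   p4   4    0    0
   p5  -2    0    0
   p6   0    0    2
   p7   0    1    0

Candidate y = [0, 1, 0, -2, 0, 0, 0, 0]; check y·C column-wise:
  col T0: 1·0 + 0·-4 + -2·0 + 0·4 + 0·-2 = 0
  col T1: 1·-2 + -2·-1 + 0·1 = 0
  col T2: 0·-2 + 1·0 + -2·0 + 0·2 = 0

y = (p0:0, p1:1, p2:0, p3:-2, p4:0, p5:0, p6:0, p7:0)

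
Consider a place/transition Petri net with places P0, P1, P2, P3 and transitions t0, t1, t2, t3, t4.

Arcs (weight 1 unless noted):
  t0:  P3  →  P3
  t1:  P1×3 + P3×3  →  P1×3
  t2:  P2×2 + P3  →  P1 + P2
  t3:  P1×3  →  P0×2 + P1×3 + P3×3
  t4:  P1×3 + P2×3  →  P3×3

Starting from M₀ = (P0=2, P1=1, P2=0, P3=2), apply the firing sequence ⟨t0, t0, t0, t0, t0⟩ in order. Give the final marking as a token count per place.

step 1: fire t0:  (P0=2, P1=1, P2=0, P3=2) → (P0=2, P1=1, P2=0, P3=2)
step 2: fire t0:  (P0=2, P1=1, P2=0, P3=2) → (P0=2, P1=1, P2=0, P3=2)
step 3: fire t0:  (P0=2, P1=1, P2=0, P3=2) → (P0=2, P1=1, P2=0, P3=2)
step 4: fire t0:  (P0=2, P1=1, P2=0, P3=2) → (P0=2, P1=1, P2=0, P3=2)
step 5: fire t0:  (P0=2, P1=1, P2=0, P3=2) → (P0=2, P1=1, P2=0, P3=2)

(P0=2, P1=1, P2=0, P3=2)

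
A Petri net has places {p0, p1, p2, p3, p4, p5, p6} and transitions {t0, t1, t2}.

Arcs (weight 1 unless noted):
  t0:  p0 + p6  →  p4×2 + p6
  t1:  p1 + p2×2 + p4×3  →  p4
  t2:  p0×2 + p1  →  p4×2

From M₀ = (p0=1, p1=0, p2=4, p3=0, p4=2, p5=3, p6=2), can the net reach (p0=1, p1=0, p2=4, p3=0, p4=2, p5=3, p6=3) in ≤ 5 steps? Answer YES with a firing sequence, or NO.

depth 0: 1 marking
depth 1: 2 markings reached so far
depth 2: 2 markings reached so far
(frontier empty at depth 2; search complete)
target is not among the 2 markings reachable within 5 steps

NO — not reachable within 5 firings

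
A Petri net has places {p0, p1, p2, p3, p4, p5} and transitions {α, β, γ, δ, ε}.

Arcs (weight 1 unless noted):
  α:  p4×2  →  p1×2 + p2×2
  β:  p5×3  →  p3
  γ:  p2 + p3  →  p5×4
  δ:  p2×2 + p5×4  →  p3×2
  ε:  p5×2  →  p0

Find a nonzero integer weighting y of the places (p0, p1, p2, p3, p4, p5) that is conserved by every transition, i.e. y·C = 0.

y = (p0:0, p1:1, p2:0, p3:0, p4:1, p5:0)

Incidence matrix C (rows=places, cols=transitions):
        α    β    γ    δ    ε
   p0   0    0    0    0    1
   p1   2    0    0    0    0
   p2   2    0   -1   -2    0
   p3   0    1   -1    2    0
   p4  -2    0    0    0    0
   p5   0   -3    4   -4   -2

Candidate y = [0, 1, 0, 0, 1, 0]; check y·C column-wise:
  col α: 1·2 + 0·2 + 1·-2 = 0
  col β: 1·0 + 0·1 + 1·0 + 0·-3 = 0
  col γ: 1·0 + 0·-1 + 0·-1 + 1·0 + 0·4 = 0
  col δ: 1·0 + 0·-2 + 0·2 + 1·0 + 0·-4 = 0
  col ε: 0·1 + 1·0 + 1·0 + 0·-2 = 0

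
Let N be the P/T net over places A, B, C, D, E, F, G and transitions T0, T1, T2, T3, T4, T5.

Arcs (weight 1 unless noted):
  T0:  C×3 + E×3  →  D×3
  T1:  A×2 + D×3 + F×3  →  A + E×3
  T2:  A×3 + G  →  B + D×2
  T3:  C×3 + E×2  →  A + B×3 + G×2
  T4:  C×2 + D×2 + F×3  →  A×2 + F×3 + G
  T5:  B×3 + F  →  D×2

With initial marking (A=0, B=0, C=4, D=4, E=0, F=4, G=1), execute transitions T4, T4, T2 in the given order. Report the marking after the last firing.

step 1: fire T4:  (A=0, B=0, C=4, D=4, E=0, F=4, G=1) → (A=2, B=0, C=2, D=2, E=0, F=4, G=2)
step 2: fire T4:  (A=2, B=0, C=2, D=2, E=0, F=4, G=2) → (A=4, B=0, C=0, D=0, E=0, F=4, G=3)
step 3: fire T2:  (A=4, B=0, C=0, D=0, E=0, F=4, G=3) → (A=1, B=1, C=0, D=2, E=0, F=4, G=2)

(A=1, B=1, C=0, D=2, E=0, F=4, G=2)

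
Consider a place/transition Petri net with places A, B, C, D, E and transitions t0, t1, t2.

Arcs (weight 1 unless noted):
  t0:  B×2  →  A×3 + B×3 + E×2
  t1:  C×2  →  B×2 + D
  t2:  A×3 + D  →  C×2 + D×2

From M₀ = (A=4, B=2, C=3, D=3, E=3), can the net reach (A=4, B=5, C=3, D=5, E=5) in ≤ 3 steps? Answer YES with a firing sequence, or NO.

step 1: fire t0:  (A=4, B=2, C=3, D=3, E=3) → (A=7, B=3, C=3, D=3, E=5)
step 2: fire t1:  (A=7, B=3, C=3, D=3, E=5) → (A=7, B=5, C=1, D=4, E=5)
step 3: fire t2:  (A=7, B=5, C=1, D=4, E=5) → (A=4, B=5, C=3, D=5, E=5)

YES — reachable via ⟨t0, t1, t2⟩ (3 firings)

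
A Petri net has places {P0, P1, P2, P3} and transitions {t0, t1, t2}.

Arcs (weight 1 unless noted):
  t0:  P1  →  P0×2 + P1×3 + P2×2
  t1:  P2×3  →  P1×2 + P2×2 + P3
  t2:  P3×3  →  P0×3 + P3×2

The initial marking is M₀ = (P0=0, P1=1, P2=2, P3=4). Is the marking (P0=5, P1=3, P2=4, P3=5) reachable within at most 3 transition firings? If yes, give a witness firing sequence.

depth 0: 1 marking
depth 1: 3 markings reached so far
depth 2: 7 markings reached so far
depth 3: 13 markings reached so far
target is not among the 13 markings reachable within 3 steps

NO — not reachable within 3 firings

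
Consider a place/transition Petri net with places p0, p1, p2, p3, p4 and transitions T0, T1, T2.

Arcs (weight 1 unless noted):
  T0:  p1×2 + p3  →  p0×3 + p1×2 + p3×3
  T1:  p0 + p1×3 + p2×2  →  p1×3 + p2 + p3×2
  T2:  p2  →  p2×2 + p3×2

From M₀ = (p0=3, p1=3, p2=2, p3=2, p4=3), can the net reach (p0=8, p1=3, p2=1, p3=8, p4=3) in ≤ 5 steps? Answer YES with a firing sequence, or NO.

YES — reachable via ⟨T0, T0, T1⟩ (3 firings)

step 1: fire T0:  (p0=3, p1=3, p2=2, p3=2, p4=3) → (p0=6, p1=3, p2=2, p3=4, p4=3)
step 2: fire T0:  (p0=6, p1=3, p2=2, p3=4, p4=3) → (p0=9, p1=3, p2=2, p3=6, p4=3)
step 3: fire T1:  (p0=9, p1=3, p2=2, p3=6, p4=3) → (p0=8, p1=3, p2=1, p3=8, p4=3)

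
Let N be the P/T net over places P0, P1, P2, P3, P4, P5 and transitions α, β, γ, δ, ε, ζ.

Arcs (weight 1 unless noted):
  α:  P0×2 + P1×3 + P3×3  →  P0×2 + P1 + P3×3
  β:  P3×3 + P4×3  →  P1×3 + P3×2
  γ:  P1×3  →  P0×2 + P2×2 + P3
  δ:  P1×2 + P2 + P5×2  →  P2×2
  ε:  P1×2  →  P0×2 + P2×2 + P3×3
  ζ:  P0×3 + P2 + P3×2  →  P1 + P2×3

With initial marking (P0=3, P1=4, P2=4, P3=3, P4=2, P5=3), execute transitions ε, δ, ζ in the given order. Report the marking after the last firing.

step 1: fire ε:  (P0=3, P1=4, P2=4, P3=3, P4=2, P5=3) → (P0=5, P1=2, P2=6, P3=6, P4=2, P5=3)
step 2: fire δ:  (P0=5, P1=2, P2=6, P3=6, P4=2, P5=3) → (P0=5, P1=0, P2=7, P3=6, P4=2, P5=1)
step 3: fire ζ:  (P0=5, P1=0, P2=7, P3=6, P4=2, P5=1) → (P0=2, P1=1, P2=9, P3=4, P4=2, P5=1)

(P0=2, P1=1, P2=9, P3=4, P4=2, P5=1)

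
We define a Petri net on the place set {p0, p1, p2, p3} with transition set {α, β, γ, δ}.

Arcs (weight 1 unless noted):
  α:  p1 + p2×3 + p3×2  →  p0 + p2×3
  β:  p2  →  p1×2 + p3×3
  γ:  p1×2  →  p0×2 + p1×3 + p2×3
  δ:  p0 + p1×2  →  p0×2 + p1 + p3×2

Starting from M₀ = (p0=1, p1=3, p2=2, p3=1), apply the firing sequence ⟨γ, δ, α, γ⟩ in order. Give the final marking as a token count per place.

(p0=7, p1=3, p2=8, p3=1)

step 1: fire γ:  (p0=1, p1=3, p2=2, p3=1) → (p0=3, p1=4, p2=5, p3=1)
step 2: fire δ:  (p0=3, p1=4, p2=5, p3=1) → (p0=4, p1=3, p2=5, p3=3)
step 3: fire α:  (p0=4, p1=3, p2=5, p3=3) → (p0=5, p1=2, p2=5, p3=1)
step 4: fire γ:  (p0=5, p1=2, p2=5, p3=1) → (p0=7, p1=3, p2=8, p3=1)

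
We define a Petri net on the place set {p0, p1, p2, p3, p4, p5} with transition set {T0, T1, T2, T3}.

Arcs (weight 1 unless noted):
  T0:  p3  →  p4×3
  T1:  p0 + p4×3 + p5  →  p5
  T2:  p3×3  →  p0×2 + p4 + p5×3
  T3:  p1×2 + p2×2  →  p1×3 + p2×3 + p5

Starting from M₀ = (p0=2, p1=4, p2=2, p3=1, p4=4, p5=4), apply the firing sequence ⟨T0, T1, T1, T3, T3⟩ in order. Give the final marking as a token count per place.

(p0=0, p1=6, p2=4, p3=0, p4=1, p5=6)

step 1: fire T0:  (p0=2, p1=4, p2=2, p3=1, p4=4, p5=4) → (p0=2, p1=4, p2=2, p3=0, p4=7, p5=4)
step 2: fire T1:  (p0=2, p1=4, p2=2, p3=0, p4=7, p5=4) → (p0=1, p1=4, p2=2, p3=0, p4=4, p5=4)
step 3: fire T1:  (p0=1, p1=4, p2=2, p3=0, p4=4, p5=4) → (p0=0, p1=4, p2=2, p3=0, p4=1, p5=4)
step 4: fire T3:  (p0=0, p1=4, p2=2, p3=0, p4=1, p5=4) → (p0=0, p1=5, p2=3, p3=0, p4=1, p5=5)
step 5: fire T3:  (p0=0, p1=5, p2=3, p3=0, p4=1, p5=5) → (p0=0, p1=6, p2=4, p3=0, p4=1, p5=6)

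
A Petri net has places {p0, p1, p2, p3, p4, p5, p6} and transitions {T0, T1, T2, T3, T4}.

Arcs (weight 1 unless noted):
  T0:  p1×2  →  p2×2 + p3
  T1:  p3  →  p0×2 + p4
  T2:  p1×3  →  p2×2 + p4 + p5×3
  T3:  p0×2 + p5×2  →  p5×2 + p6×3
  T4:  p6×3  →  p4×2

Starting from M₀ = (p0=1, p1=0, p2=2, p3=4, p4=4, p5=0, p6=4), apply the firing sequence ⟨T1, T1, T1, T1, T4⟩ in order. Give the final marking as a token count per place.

(p0=9, p1=0, p2=2, p3=0, p4=10, p5=0, p6=1)

step 1: fire T1:  (p0=1, p1=0, p2=2, p3=4, p4=4, p5=0, p6=4) → (p0=3, p1=0, p2=2, p3=3, p4=5, p5=0, p6=4)
step 2: fire T1:  (p0=3, p1=0, p2=2, p3=3, p4=5, p5=0, p6=4) → (p0=5, p1=0, p2=2, p3=2, p4=6, p5=0, p6=4)
step 3: fire T1:  (p0=5, p1=0, p2=2, p3=2, p4=6, p5=0, p6=4) → (p0=7, p1=0, p2=2, p3=1, p4=7, p5=0, p6=4)
step 4: fire T1:  (p0=7, p1=0, p2=2, p3=1, p4=7, p5=0, p6=4) → (p0=9, p1=0, p2=2, p3=0, p4=8, p5=0, p6=4)
step 5: fire T4:  (p0=9, p1=0, p2=2, p3=0, p4=8, p5=0, p6=4) → (p0=9, p1=0, p2=2, p3=0, p4=10, p5=0, p6=1)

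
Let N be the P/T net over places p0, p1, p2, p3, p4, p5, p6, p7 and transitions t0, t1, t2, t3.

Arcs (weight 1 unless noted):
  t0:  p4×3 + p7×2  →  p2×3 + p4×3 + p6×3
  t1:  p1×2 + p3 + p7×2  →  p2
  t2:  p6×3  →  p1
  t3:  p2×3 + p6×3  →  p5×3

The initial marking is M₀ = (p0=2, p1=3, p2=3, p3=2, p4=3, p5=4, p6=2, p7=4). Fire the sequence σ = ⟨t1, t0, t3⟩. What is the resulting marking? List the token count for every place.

(p0=2, p1=1, p2=4, p3=1, p4=3, p5=7, p6=2, p7=0)

step 1: fire t1:  (p0=2, p1=3, p2=3, p3=2, p4=3, p5=4, p6=2, p7=4) → (p0=2, p1=1, p2=4, p3=1, p4=3, p5=4, p6=2, p7=2)
step 2: fire t0:  (p0=2, p1=1, p2=4, p3=1, p4=3, p5=4, p6=2, p7=2) → (p0=2, p1=1, p2=7, p3=1, p4=3, p5=4, p6=5, p7=0)
step 3: fire t3:  (p0=2, p1=1, p2=7, p3=1, p4=3, p5=4, p6=5, p7=0) → (p0=2, p1=1, p2=4, p3=1, p4=3, p5=7, p6=2, p7=0)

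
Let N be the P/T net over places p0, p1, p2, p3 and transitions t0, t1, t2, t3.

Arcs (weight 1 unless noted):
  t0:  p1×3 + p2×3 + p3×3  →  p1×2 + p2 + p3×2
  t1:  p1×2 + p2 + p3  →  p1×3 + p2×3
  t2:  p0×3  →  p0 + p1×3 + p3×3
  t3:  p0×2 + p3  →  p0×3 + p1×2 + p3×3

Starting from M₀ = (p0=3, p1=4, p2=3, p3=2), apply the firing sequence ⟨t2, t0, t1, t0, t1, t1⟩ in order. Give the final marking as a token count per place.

(p0=1, p1=8, p2=5, p3=0)

step 1: fire t2:  (p0=3, p1=4, p2=3, p3=2) → (p0=1, p1=7, p2=3, p3=5)
step 2: fire t0:  (p0=1, p1=7, p2=3, p3=5) → (p0=1, p1=6, p2=1, p3=4)
step 3: fire t1:  (p0=1, p1=6, p2=1, p3=4) → (p0=1, p1=7, p2=3, p3=3)
step 4: fire t0:  (p0=1, p1=7, p2=3, p3=3) → (p0=1, p1=6, p2=1, p3=2)
step 5: fire t1:  (p0=1, p1=6, p2=1, p3=2) → (p0=1, p1=7, p2=3, p3=1)
step 6: fire t1:  (p0=1, p1=7, p2=3, p3=1) → (p0=1, p1=8, p2=5, p3=0)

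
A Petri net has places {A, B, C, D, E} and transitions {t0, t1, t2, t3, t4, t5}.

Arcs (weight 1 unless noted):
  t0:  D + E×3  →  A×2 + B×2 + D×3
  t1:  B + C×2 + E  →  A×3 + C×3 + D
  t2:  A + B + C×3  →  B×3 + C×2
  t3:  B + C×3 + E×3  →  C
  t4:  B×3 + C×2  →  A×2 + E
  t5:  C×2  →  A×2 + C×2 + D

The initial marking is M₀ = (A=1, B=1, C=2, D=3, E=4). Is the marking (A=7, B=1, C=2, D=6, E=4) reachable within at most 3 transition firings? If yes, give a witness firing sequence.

step 1: fire t5:  (A=1, B=1, C=2, D=3, E=4) → (A=3, B=1, C=2, D=4, E=4)
step 2: fire t5:  (A=3, B=1, C=2, D=4, E=4) → (A=5, B=1, C=2, D=5, E=4)
step 3: fire t5:  (A=5, B=1, C=2, D=5, E=4) → (A=7, B=1, C=2, D=6, E=4)

YES — reachable via ⟨t5, t5, t5⟩ (3 firings)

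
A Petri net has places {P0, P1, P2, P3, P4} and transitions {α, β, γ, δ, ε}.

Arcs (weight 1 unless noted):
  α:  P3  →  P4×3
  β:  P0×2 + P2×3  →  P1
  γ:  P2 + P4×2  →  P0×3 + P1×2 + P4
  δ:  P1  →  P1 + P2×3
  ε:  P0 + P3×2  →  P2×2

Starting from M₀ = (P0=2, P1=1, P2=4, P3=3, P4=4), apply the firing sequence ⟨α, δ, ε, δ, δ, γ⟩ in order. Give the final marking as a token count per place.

(P0=4, P1=3, P2=14, P3=0, P4=6)

step 1: fire α:  (P0=2, P1=1, P2=4, P3=3, P4=4) → (P0=2, P1=1, P2=4, P3=2, P4=7)
step 2: fire δ:  (P0=2, P1=1, P2=4, P3=2, P4=7) → (P0=2, P1=1, P2=7, P3=2, P4=7)
step 3: fire ε:  (P0=2, P1=1, P2=7, P3=2, P4=7) → (P0=1, P1=1, P2=9, P3=0, P4=7)
step 4: fire δ:  (P0=1, P1=1, P2=9, P3=0, P4=7) → (P0=1, P1=1, P2=12, P3=0, P4=7)
step 5: fire δ:  (P0=1, P1=1, P2=12, P3=0, P4=7) → (P0=1, P1=1, P2=15, P3=0, P4=7)
step 6: fire γ:  (P0=1, P1=1, P2=15, P3=0, P4=7) → (P0=4, P1=3, P2=14, P3=0, P4=6)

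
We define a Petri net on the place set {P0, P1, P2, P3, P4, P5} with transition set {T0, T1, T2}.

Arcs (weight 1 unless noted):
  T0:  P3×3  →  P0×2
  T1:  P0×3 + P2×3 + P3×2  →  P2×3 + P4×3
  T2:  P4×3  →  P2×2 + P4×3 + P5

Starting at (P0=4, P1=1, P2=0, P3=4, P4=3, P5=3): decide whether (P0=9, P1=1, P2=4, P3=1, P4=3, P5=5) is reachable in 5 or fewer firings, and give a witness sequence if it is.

depth 0: 1 marking
depth 1: 3 markings reached so far
depth 2: 5 markings reached so far
depth 3: 8 markings reached so far
depth 4: 11 markings reached so far
depth 5: 14 markings reached so far
target is not among the 14 markings reachable within 5 steps

NO — not reachable within 5 firings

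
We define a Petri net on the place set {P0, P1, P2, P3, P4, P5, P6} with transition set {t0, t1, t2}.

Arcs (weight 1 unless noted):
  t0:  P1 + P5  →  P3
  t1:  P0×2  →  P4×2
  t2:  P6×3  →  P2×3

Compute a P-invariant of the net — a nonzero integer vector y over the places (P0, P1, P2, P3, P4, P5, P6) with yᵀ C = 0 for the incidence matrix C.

y = (P0:0, P1:1, P2:0, P3:1, P4:0, P5:0, P6:0)

Incidence matrix C (rows=places, cols=transitions):
       t0   t1   t2
   P0   0   -2    0
   P1  -1    0    0
   P2   0    0    3
   P3   1    0    0
   P4   0    2    0
   P5  -1    0    0
   P6   0    0   -3

Candidate y = [0, 1, 0, 1, 0, 0, 0]; check y·C column-wise:
  col t0: 1·-1 + 1·1 + 0·-1 = 0
  col t1: 0·-2 + 1·0 + 1·0 + 0·2 = 0
  col t2: 1·0 + 0·3 + 1·0 + 0·-3 = 0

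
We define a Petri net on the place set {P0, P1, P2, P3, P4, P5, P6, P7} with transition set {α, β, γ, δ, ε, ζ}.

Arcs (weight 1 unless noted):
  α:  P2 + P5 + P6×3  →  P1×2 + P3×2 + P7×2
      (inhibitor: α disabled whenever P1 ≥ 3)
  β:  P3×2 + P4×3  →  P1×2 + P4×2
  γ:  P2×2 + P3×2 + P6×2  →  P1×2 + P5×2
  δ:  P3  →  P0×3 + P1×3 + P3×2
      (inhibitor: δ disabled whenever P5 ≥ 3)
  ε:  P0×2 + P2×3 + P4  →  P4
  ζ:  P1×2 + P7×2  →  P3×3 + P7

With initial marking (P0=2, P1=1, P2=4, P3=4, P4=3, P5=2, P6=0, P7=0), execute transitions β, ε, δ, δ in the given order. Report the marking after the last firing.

(P0=6, P1=9, P2=1, P3=4, P4=2, P5=2, P6=0, P7=0)

step 1: fire β:  (P0=2, P1=1, P2=4, P3=4, P4=3, P5=2, P6=0, P7=0) → (P0=2, P1=3, P2=4, P3=2, P4=2, P5=2, P6=0, P7=0)
step 2: fire ε:  (P0=2, P1=3, P2=4, P3=2, P4=2, P5=2, P6=0, P7=0) → (P0=0, P1=3, P2=1, P3=2, P4=2, P5=2, P6=0, P7=0)
step 3: fire δ:  (P0=0, P1=3, P2=1, P3=2, P4=2, P5=2, P6=0, P7=0) → (P0=3, P1=6, P2=1, P3=3, P4=2, P5=2, P6=0, P7=0)
step 4: fire δ:  (P0=3, P1=6, P2=1, P3=3, P4=2, P5=2, P6=0, P7=0) → (P0=6, P1=9, P2=1, P3=4, P4=2, P5=2, P6=0, P7=0)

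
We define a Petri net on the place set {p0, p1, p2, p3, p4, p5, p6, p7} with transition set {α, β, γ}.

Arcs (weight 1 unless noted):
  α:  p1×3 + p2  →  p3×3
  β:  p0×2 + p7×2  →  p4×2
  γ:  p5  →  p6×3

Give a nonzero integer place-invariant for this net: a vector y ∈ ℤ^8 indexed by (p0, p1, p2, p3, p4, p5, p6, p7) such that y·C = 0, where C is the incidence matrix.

Incidence matrix C (rows=places, cols=transitions):
        α    β    γ
   p0   0   -2    0
   p1  -3    0    0
   p2  -1    0    0
   p3   3    0    0
   p4   0    2    0
   p5   0    0   -1
   p6   0    0    3
   p7   0   -2    0

Candidate y = [0, 1, -3, 0, 0, 0, 0, 0]; check y·C column-wise:
  col α: 1·-3 + -3·-1 + 0·3 = 0
  col β: 0·-2 + 1·0 + -3·0 + 0·2 + 0·-2 = 0
  col γ: 1·0 + -3·0 + 0·-1 + 0·3 = 0

y = (p0:0, p1:1, p2:-3, p3:0, p4:0, p5:0, p6:0, p7:0)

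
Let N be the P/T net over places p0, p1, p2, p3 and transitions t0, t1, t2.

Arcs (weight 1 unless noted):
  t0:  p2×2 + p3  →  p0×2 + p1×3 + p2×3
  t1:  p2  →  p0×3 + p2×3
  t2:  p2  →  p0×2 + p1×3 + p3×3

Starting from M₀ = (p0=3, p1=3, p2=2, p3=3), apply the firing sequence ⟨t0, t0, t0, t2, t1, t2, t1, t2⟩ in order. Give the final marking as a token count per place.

step 1: fire t0:  (p0=3, p1=3, p2=2, p3=3) → (p0=5, p1=6, p2=3, p3=2)
step 2: fire t0:  (p0=5, p1=6, p2=3, p3=2) → (p0=7, p1=9, p2=4, p3=1)
step 3: fire t0:  (p0=7, p1=9, p2=4, p3=1) → (p0=9, p1=12, p2=5, p3=0)
step 4: fire t2:  (p0=9, p1=12, p2=5, p3=0) → (p0=11, p1=15, p2=4, p3=3)
step 5: fire t1:  (p0=11, p1=15, p2=4, p3=3) → (p0=14, p1=15, p2=6, p3=3)
step 6: fire t2:  (p0=14, p1=15, p2=6, p3=3) → (p0=16, p1=18, p2=5, p3=6)
step 7: fire t1:  (p0=16, p1=18, p2=5, p3=6) → (p0=19, p1=18, p2=7, p3=6)
step 8: fire t2:  (p0=19, p1=18, p2=7, p3=6) → (p0=21, p1=21, p2=6, p3=9)

(p0=21, p1=21, p2=6, p3=9)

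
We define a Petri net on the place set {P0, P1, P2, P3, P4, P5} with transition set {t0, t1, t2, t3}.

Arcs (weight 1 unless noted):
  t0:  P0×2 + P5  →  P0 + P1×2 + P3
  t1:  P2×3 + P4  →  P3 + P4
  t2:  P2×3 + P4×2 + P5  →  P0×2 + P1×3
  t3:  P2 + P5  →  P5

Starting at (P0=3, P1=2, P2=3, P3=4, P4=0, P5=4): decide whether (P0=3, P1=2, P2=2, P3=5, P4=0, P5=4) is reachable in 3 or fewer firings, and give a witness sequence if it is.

depth 0: 1 marking
depth 1: 3 markings reached so far
depth 2: 6 markings reached so far
depth 3: 9 markings reached so far
target is not among the 9 markings reachable within 3 steps

NO — not reachable within 3 firings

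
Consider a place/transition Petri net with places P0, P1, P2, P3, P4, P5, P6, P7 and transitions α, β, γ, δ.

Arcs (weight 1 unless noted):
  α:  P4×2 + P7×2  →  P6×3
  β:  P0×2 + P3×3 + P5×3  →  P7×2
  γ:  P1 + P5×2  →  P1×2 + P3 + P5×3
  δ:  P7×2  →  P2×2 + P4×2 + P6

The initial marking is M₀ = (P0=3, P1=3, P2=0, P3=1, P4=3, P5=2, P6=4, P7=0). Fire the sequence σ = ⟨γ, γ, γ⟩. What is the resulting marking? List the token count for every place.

(P0=3, P1=6, P2=0, P3=4, P4=3, P5=5, P6=4, P7=0)

step 1: fire γ:  (P0=3, P1=3, P2=0, P3=1, P4=3, P5=2, P6=4, P7=0) → (P0=3, P1=4, P2=0, P3=2, P4=3, P5=3, P6=4, P7=0)
step 2: fire γ:  (P0=3, P1=4, P2=0, P3=2, P4=3, P5=3, P6=4, P7=0) → (P0=3, P1=5, P2=0, P3=3, P4=3, P5=4, P6=4, P7=0)
step 3: fire γ:  (P0=3, P1=5, P2=0, P3=3, P4=3, P5=4, P6=4, P7=0) → (P0=3, P1=6, P2=0, P3=4, P4=3, P5=5, P6=4, P7=0)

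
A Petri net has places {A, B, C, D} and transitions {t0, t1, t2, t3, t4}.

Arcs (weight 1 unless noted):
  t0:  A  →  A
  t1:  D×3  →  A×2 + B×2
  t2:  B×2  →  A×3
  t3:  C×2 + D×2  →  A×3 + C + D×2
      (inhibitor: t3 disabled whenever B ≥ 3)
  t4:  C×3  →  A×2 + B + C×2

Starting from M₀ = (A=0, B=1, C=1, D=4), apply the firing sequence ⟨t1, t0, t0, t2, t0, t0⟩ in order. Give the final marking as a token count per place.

step 1: fire t1:  (A=0, B=1, C=1, D=4) → (A=2, B=3, C=1, D=1)
step 2: fire t0:  (A=2, B=3, C=1, D=1) → (A=2, B=3, C=1, D=1)
step 3: fire t0:  (A=2, B=3, C=1, D=1) → (A=2, B=3, C=1, D=1)
step 4: fire t2:  (A=2, B=3, C=1, D=1) → (A=5, B=1, C=1, D=1)
step 5: fire t0:  (A=5, B=1, C=1, D=1) → (A=5, B=1, C=1, D=1)
step 6: fire t0:  (A=5, B=1, C=1, D=1) → (A=5, B=1, C=1, D=1)

(A=5, B=1, C=1, D=1)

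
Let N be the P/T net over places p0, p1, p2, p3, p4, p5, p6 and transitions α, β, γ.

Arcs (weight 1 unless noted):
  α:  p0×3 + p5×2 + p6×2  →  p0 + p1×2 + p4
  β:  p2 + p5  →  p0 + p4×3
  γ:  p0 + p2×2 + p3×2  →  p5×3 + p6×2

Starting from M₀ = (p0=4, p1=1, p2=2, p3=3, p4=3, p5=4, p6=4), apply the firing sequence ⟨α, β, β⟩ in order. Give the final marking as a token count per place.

step 1: fire α:  (p0=4, p1=1, p2=2, p3=3, p4=3, p5=4, p6=4) → (p0=2, p1=3, p2=2, p3=3, p4=4, p5=2, p6=2)
step 2: fire β:  (p0=2, p1=3, p2=2, p3=3, p4=4, p5=2, p6=2) → (p0=3, p1=3, p2=1, p3=3, p4=7, p5=1, p6=2)
step 3: fire β:  (p0=3, p1=3, p2=1, p3=3, p4=7, p5=1, p6=2) → (p0=4, p1=3, p2=0, p3=3, p4=10, p5=0, p6=2)

(p0=4, p1=3, p2=0, p3=3, p4=10, p5=0, p6=2)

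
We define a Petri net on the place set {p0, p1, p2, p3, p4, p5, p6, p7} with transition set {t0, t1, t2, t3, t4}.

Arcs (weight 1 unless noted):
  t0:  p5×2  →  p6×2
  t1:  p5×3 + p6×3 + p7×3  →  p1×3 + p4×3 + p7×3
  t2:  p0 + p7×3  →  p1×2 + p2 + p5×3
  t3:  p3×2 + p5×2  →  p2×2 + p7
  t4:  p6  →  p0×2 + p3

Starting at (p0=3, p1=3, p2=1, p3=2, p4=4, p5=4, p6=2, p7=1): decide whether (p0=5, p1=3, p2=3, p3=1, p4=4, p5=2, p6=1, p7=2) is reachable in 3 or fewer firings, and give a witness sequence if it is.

YES — reachable via ⟨t3, t4⟩ (2 firings)

step 1: fire t3:  (p0=3, p1=3, p2=1, p3=2, p4=4, p5=4, p6=2, p7=1) → (p0=3, p1=3, p2=3, p3=0, p4=4, p5=2, p6=2, p7=2)
step 2: fire t4:  (p0=3, p1=3, p2=3, p3=0, p4=4, p5=2, p6=2, p7=2) → (p0=5, p1=3, p2=3, p3=1, p4=4, p5=2, p6=1, p7=2)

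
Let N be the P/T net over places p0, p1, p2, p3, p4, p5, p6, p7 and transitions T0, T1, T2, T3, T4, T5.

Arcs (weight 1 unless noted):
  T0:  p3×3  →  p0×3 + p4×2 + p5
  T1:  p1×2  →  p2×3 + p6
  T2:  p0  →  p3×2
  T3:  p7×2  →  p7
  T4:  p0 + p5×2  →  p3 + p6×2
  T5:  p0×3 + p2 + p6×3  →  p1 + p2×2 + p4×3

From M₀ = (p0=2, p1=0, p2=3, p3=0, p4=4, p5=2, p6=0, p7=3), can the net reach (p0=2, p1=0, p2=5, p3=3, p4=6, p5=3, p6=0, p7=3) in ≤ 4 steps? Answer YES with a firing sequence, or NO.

NO — not reachable within 4 firings

depth 0: 1 marking
depth 1: 4 markings reached so far
depth 2: 9 markings reached so far
depth 3: 15 markings reached so far
depth 4: 21 markings reached so far
target is not among the 21 markings reachable within 4 steps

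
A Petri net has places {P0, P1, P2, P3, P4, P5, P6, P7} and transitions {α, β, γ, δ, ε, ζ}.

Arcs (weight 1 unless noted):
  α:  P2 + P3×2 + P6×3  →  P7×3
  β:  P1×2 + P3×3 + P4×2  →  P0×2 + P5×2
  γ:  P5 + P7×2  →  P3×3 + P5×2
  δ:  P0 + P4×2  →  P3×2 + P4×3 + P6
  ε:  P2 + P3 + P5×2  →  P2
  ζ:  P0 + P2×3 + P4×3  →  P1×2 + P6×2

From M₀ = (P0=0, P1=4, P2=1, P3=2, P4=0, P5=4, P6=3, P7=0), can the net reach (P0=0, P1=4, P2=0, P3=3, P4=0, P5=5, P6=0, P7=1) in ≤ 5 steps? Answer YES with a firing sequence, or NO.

YES — reachable via ⟨α, γ⟩ (2 firings)

step 1: fire α:  (P0=0, P1=4, P2=1, P3=2, P4=0, P5=4, P6=3, P7=0) → (P0=0, P1=4, P2=0, P3=0, P4=0, P5=4, P6=0, P7=3)
step 2: fire γ:  (P0=0, P1=4, P2=0, P3=0, P4=0, P5=4, P6=0, P7=3) → (P0=0, P1=4, P2=0, P3=3, P4=0, P5=5, P6=0, P7=1)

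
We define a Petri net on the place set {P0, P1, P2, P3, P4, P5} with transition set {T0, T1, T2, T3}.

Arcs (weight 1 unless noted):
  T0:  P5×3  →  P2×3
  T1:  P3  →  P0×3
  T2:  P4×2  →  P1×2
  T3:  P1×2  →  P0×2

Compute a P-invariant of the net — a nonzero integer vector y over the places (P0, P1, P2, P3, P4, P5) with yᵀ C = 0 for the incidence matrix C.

Incidence matrix C (rows=places, cols=transitions):
       T0   T1   T2   T3
   P0   0    3    0    2
   P1   0    0    2   -2
   P2   3    0    0    0
   P3   0   -1    0    0
   P4   0    0   -2    0
   P5  -3    0    0    0

Candidate y = [1, 1, 0, 3, 1, 0]; check y·C column-wise:
  col T0: 1·0 + 1·0 + 0·3 + 3·0 + 1·0 + 0·-3 = 0
  col T1: 1·3 + 1·0 + 3·-1 + 1·0 = 0
  col T2: 1·0 + 1·2 + 3·0 + 1·-2 = 0
  col T3: 1·2 + 1·-2 + 3·0 + 1·0 = 0

y = (P0:1, P1:1, P2:0, P3:3, P4:1, P5:0)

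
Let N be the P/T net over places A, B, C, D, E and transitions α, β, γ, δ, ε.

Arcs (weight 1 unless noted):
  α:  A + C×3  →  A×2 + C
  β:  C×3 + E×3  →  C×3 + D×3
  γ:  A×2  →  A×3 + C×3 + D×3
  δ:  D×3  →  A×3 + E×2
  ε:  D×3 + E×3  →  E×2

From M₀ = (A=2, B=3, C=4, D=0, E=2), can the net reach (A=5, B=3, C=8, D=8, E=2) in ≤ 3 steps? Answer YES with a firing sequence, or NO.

depth 0: 1 marking
depth 1: 3 markings reached so far
depth 2: 6 markings reached so far
depth 3: 12 markings reached so far
target is not among the 12 markings reachable within 3 steps

NO — not reachable within 3 firings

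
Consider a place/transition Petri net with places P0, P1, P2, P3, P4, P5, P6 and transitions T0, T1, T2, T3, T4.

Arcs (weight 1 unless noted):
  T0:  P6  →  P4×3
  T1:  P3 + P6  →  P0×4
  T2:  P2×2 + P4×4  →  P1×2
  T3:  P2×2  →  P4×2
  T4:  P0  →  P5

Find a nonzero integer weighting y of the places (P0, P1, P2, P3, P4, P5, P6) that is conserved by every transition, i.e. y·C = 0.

Incidence matrix C (rows=places, cols=transitions):
       T0   T1   T2   T3   T4
   P0   0    4    0    0   -1
   P1   0    0    2    0    0
   P2   0    0   -2   -2    0
   P3   0   -1    0    0    0
   P4   3    0   -4    2    0
   P5   0    0    0    0    1
   P6  -1   -1    0    0    0

Candidate y = [1, 0, 0, 4, 0, 1, 0]; check y·C column-wise:
  col T0: 1·0 + 4·0 + 0·3 + 1·0 + 0·-1 = 0
  col T1: 1·4 + 4·-1 + 1·0 + 0·-1 = 0
  col T2: 1·0 + 0·2 + 0·-2 + 4·0 + 0·-4 + 1·0 = 0
  col T3: 1·0 + 0·-2 + 4·0 + 0·2 + 1·0 = 0
  col T4: 1·-1 + 4·0 + 1·1 = 0

y = (P0:1, P1:0, P2:0, P3:4, P4:0, P5:1, P6:0)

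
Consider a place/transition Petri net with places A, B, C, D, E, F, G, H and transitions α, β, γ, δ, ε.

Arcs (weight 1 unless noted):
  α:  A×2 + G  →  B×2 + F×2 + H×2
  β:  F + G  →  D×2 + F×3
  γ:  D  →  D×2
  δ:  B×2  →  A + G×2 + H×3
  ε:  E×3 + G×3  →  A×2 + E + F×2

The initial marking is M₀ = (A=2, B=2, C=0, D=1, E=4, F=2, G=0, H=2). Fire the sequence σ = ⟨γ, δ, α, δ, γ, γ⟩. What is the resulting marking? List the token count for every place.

step 1: fire γ:  (A=2, B=2, C=0, D=1, E=4, F=2, G=0, H=2) → (A=2, B=2, C=0, D=2, E=4, F=2, G=0, H=2)
step 2: fire δ:  (A=2, B=2, C=0, D=2, E=4, F=2, G=0, H=2) → (A=3, B=0, C=0, D=2, E=4, F=2, G=2, H=5)
step 3: fire α:  (A=3, B=0, C=0, D=2, E=4, F=2, G=2, H=5) → (A=1, B=2, C=0, D=2, E=4, F=4, G=1, H=7)
step 4: fire δ:  (A=1, B=2, C=0, D=2, E=4, F=4, G=1, H=7) → (A=2, B=0, C=0, D=2, E=4, F=4, G=3, H=10)
step 5: fire γ:  (A=2, B=0, C=0, D=2, E=4, F=4, G=3, H=10) → (A=2, B=0, C=0, D=3, E=4, F=4, G=3, H=10)
step 6: fire γ:  (A=2, B=0, C=0, D=3, E=4, F=4, G=3, H=10) → (A=2, B=0, C=0, D=4, E=4, F=4, G=3, H=10)

(A=2, B=0, C=0, D=4, E=4, F=4, G=3, H=10)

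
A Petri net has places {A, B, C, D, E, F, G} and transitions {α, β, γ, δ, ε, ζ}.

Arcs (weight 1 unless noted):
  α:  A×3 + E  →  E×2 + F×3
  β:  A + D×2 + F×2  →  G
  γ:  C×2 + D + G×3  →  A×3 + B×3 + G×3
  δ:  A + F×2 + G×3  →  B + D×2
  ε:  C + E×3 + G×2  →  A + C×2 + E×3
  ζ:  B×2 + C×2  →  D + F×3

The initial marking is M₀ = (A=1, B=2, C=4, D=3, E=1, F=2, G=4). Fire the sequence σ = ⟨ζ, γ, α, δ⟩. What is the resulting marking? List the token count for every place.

step 1: fire ζ:  (A=1, B=2, C=4, D=3, E=1, F=2, G=4) → (A=1, B=0, C=2, D=4, E=1, F=5, G=4)
step 2: fire γ:  (A=1, B=0, C=2, D=4, E=1, F=5, G=4) → (A=4, B=3, C=0, D=3, E=1, F=5, G=4)
step 3: fire α:  (A=4, B=3, C=0, D=3, E=1, F=5, G=4) → (A=1, B=3, C=0, D=3, E=2, F=8, G=4)
step 4: fire δ:  (A=1, B=3, C=0, D=3, E=2, F=8, G=4) → (A=0, B=4, C=0, D=5, E=2, F=6, G=1)

(A=0, B=4, C=0, D=5, E=2, F=6, G=1)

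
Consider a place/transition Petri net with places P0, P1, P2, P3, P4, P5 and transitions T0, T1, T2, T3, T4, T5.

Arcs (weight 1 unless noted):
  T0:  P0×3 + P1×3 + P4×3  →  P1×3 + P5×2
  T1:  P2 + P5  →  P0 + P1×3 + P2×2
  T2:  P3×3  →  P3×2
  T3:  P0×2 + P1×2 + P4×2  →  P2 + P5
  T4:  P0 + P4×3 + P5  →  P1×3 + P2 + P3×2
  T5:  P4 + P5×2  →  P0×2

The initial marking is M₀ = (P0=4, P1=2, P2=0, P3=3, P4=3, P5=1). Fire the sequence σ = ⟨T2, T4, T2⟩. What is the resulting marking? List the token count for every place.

step 1: fire T2:  (P0=4, P1=2, P2=0, P3=3, P4=3, P5=1) → (P0=4, P1=2, P2=0, P3=2, P4=3, P5=1)
step 2: fire T4:  (P0=4, P1=2, P2=0, P3=2, P4=3, P5=1) → (P0=3, P1=5, P2=1, P3=4, P4=0, P5=0)
step 3: fire T2:  (P0=3, P1=5, P2=1, P3=4, P4=0, P5=0) → (P0=3, P1=5, P2=1, P3=3, P4=0, P5=0)

(P0=3, P1=5, P2=1, P3=3, P4=0, P5=0)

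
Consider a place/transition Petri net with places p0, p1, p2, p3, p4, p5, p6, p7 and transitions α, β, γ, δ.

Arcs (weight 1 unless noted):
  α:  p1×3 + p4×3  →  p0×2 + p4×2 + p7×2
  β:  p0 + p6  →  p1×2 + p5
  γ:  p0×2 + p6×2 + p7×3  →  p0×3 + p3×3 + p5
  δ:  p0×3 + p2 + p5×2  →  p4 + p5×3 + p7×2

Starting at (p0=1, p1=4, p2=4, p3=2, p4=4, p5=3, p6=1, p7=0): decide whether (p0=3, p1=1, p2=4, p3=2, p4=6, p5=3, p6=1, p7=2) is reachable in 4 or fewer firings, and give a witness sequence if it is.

NO — not reachable within 4 firings

depth 0: 1 marking
depth 1: 3 markings reached so far
depth 2: 5 markings reached so far
depth 3: 6 markings reached so far
depth 4: 7 markings reached so far
target is not among the 7 markings reachable within 4 steps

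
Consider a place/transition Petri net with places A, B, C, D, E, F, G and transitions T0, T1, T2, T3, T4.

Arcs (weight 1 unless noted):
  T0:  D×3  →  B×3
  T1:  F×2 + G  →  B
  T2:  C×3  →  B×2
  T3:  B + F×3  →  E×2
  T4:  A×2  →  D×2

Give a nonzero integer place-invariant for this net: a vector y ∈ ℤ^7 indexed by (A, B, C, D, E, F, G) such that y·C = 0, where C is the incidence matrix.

y = (A:12, B:12, C:8, D:12, E:15, F:6, G:0)

Incidence matrix C (rows=places, cols=transitions):
       T0   T1   T2   T3   T4
    A   0    0    0    0   -2
    B   3    1    2   -1    0
    C   0    0   -3    0    0
    D  -3    0    0    0    2
    E   0    0    0    2    0
    F   0   -2    0   -3    0
    G   0   -1    0    0    0

Candidate y = [12, 12, 8, 12, 15, 6, 0]; check y·C column-wise:
  col T0: 12·0 + 12·3 + 8·0 + 12·-3 + 15·0 + 6·0 = 0
  col T1: 12·0 + 12·1 + 8·0 + 12·0 + 15·0 + 6·-2 + 0·-1 = 0
  col T2: 12·0 + 12·2 + 8·-3 + 12·0 + 15·0 + 6·0 = 0
  col T3: 12·0 + 12·-1 + 8·0 + 12·0 + 15·2 + 6·-3 = 0
  col T4: 12·-2 + 12·0 + 8·0 + 12·2 + 15·0 + 6·0 = 0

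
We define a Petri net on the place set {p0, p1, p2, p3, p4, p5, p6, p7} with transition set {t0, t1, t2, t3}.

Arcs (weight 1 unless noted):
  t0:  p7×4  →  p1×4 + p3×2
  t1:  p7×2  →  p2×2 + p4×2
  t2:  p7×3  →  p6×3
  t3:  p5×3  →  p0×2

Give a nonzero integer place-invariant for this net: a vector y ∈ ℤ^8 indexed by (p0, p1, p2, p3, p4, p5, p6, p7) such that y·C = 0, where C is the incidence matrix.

Incidence matrix C (rows=places, cols=transitions):
       t0   t1   t2   t3
   p0   0    0    0    2
   p1   4    0    0    0
   p2   0    2    0    0
   p3   2    0    0    0
   p4   0    2    0    0
   p5   0    0    0   -3
   p6   0    0    3    0
   p7  -4   -2   -3    0

Candidate y = [0, 1, 0, -2, 0, 0, 0, 0]; check y·C column-wise:
  col t0: 1·4 + -2·2 + 0·-4 = 0
  col t1: 1·0 + 0·2 + -2·0 + 0·2 + 0·-2 = 0
  col t2: 1·0 + -2·0 + 0·3 + 0·-3 = 0
  col t3: 0·2 + 1·0 + -2·0 + 0·-3 = 0

y = (p0:0, p1:1, p2:0, p3:-2, p4:0, p5:0, p6:0, p7:0)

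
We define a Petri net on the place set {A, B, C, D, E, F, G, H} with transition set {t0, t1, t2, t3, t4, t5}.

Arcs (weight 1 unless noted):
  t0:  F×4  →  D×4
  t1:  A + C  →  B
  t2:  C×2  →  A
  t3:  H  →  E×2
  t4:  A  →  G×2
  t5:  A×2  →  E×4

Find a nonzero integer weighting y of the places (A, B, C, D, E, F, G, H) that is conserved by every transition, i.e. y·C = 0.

Incidence matrix C (rows=places, cols=transitions):
       t0   t1   t2   t3   t4   t5
    A   0   -1    1    0   -1   -2
    B   0    1    0    0    0    0
    C   0   -1   -2    0    0    0
    D   4    0    0    0    0    0
    E   0    0    0    2    0    4
    F  -4    0    0    0    0    0
    G   0    0    0    0    2    0
    H   0    0    0   -1    0    0

Candidate y = [0, 0, 0, 1, 0, 1, 0, 0]; check y·C column-wise:
  col t0: 1·4 + 1·-4 = 0
  col t1: 0·-1 + 0·1 + 0·-1 + 1·0 + 1·0 = 0
  col t2: 0·1 + 0·-2 + 1·0 + 1·0 = 0
  col t3: 1·0 + 0·2 + 1·0 + 0·-1 = 0
  col t4: 0·-1 + 1·0 + 1·0 + 0·2 = 0
  col t5: 0·-2 + 1·0 + 0·4 + 1·0 = 0

y = (A:0, B:0, C:0, D:1, E:0, F:1, G:0, H:0)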